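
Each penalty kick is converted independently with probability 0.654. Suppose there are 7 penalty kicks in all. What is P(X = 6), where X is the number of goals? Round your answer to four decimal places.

0.1895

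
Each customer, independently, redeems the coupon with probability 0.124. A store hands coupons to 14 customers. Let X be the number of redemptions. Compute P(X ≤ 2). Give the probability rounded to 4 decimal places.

0.7529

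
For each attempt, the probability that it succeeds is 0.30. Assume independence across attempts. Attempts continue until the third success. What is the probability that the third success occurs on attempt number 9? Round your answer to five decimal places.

0.08894

Y = trial on which the third success occurs; negative binomial, r=3, p=0.30.
P(Y=9) = C(8,2) · p^3 · (1−p)^6
= 28 · 0.027 · 0.11765 = 0.0889426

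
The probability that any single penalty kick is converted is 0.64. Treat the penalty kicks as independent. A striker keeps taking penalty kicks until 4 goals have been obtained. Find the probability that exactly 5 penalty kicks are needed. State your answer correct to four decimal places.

Y = trial on which the fourth success occurs; negative binomial, r=4, p=0.64.
P(Y=5) = C(4,3) · p^4 · (1−p)^1
= 4 · 0.16777 · 0.36 = 0.241592

0.2416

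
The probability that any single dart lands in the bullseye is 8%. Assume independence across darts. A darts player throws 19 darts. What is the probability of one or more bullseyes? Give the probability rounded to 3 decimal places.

P(at least one) = 1 − P(none) = 1 − (1 − 0.08)^19
= 1 − 0.20510 = 0.79490

0.795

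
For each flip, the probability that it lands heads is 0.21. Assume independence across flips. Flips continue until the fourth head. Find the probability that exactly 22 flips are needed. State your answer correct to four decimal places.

Y = trial on which the fourth success occurs; negative binomial, r=4, p=0.21.
P(Y=22) = C(21,3) · p^4 · (1−p)^18
= 1330 · 0.0019448 · 0.014364 = 0.037155

0.0372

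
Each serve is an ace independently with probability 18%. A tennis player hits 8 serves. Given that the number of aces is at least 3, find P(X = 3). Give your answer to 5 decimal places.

0.75290

X ~ Binomial(8, 0.18). Want P(X=3 | X≥3) = P(X=3) / P(X≥3).
P(X=3) = C(8,3)·0.18^3·0.82^5 = 0.1210807
P(X≥3) = 1 − 0.2044141 − 0.3589711 − 0.2757949 = 0.1608200
Ratio = 0.1210807 / 0.1608200 = 0.7528957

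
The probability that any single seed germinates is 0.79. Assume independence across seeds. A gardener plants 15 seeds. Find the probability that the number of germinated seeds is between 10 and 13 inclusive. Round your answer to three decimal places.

X ~ Binomial(15, 0.79); P(10 ≤ X ≤ 13) = Σ C(15,k) p^k (1−p)^(15−k) over k:
  k=10: C(15,10)·0.79^10·0.21^5 = 0.11612
  k=11: C(15,11)·0.79^11·0.21^4 = 0.19857
  k=12: C(15,12)·0.79^12·0.21^3 = 0.24900
  k=13: C(15,13)·0.79^13·0.21^2 = 0.21616
Total = 0.77985

0.780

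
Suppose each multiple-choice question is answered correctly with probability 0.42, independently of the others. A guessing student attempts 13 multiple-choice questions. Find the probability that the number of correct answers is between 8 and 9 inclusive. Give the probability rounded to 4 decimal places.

0.1147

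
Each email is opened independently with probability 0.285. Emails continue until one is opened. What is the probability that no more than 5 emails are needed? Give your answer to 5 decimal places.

0.81313

Y = number of emails to the first success; geometric, p = 0.285.
P(Y ≤ 5) = 1 − (1−p)^5 = 1 − 0.1868660 = 0.8131340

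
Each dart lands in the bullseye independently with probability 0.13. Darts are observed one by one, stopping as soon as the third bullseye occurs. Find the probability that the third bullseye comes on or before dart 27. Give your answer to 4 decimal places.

Finishing within 27 darts ⇔ at least 3 successes in the first 27. With X ~ Binomial(27, 0.13), P(Y ≤ 27) = 1 − P(X ≤ 2).
  k=0: C(27,0)·0.13^0·0.87^27 = 0.023282
  k=1: C(27,1)·0.13^1·0.87^26 = 0.093931
  k=2: C(27,2)·0.13^2·0.87^25 = 0.182463
1 − 0.299676 = 0.700324

0.7003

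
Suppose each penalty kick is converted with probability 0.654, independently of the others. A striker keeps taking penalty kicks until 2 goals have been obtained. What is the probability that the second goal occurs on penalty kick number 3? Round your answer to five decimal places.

0.29598

Y = trial on which the second success occurs; negative binomial, r=2, p=0.654.
P(Y=3) = C(2,1) · p^2 · (1−p)^1
= 2 · 0.42772 · 0.346 = 0.2959795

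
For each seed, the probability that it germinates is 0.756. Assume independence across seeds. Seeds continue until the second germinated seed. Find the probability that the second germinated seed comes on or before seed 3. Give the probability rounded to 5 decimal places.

0.85045

Finishing within 3 seeds ⇔ at least 2 successes in the first 3. With X ~ Binomial(3, 0.756), P(Y ≤ 3) = 1 − P(X ≤ 1).
  k=0: C(3,0)·0.756^0·0.244^3 = 0.0145268
  k=1: C(3,1)·0.756^1·0.244^2 = 0.1350276
1 − 0.1495544 = 0.8504456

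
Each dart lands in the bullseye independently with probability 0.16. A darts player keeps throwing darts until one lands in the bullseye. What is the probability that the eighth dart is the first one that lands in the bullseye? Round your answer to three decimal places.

Geometric (trials to first success), p = 0.16.
P(Y = 8) = (1−p)^7 · p = 0.29509 · 0.16 = 0.04721

0.047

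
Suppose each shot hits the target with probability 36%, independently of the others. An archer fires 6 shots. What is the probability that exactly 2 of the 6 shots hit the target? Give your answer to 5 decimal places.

0.32615

X ~ Binomial(n=6, p=0.36).
P(X=2) = C(6,2) · p^2 · (1−p)^4
= 15 · 0.1296 · 0.16777 = 0.3261491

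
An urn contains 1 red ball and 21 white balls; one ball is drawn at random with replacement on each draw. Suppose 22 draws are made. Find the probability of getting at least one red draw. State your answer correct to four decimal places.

0.6406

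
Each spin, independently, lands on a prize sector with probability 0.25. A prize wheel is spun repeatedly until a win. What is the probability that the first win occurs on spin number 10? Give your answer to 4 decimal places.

0.0188

Geometric (trials to first success), p = 0.25.
P(Y = 10) = (1−p)^9 · p = 0.075085 · 0.25 = 0.018771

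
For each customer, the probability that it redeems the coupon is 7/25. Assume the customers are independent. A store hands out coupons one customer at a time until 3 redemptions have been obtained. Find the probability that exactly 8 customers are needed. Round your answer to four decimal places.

0.0892

Y = trial on which the third success occurs; negative binomial, r=3, p=0.28.
P(Y=8) = C(7,2) · p^3 · (1−p)^5
= 21 · 0.021952 · 0.19349 = 0.089198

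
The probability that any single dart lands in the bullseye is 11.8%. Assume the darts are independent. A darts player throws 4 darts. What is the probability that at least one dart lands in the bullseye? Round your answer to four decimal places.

P(at least one) = 1 − P(none) = 1 − (1 − 0.118)^4
= 1 − 0.605166 = 0.394834

0.3948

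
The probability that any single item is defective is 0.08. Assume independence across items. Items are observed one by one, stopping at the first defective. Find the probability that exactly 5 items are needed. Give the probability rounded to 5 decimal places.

0.05731

Geometric (trials to first success), p = 0.08.
P(Y = 5) = (1−p)^4 · p = 0.71639 · 0.08 = 0.0573114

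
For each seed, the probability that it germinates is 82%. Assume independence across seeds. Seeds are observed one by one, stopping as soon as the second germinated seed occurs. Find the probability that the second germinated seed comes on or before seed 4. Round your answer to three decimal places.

0.980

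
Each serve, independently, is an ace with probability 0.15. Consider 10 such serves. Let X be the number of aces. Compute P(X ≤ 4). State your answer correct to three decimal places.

0.990

X ~ Binomial(10, 0.15); P(X ≤ 4) = Σ C(10,k) p^k (1−p)^(10−k) over k:
  k=0: C(10,0)·0.15^0·0.85^10 = 0.19687
  k=1: C(10,1)·0.15^1·0.85^9 = 0.34743
  k=2: C(10,2)·0.15^2·0.85^8 = 0.27590
  k=3: C(10,3)·0.15^3·0.85^7 = 0.12983
  k=4: C(10,4)·0.15^4·0.85^6 = 0.04010
Total = 0.99013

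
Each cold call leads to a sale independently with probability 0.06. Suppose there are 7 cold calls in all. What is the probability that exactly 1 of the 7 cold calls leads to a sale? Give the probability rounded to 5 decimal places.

X ~ Binomial(n=7, p=0.06).
P(X=1) = C(7,1) · p^1 · (1−p)^6
= 7 · 0.06 · 0.68987 = 0.2897453

0.28975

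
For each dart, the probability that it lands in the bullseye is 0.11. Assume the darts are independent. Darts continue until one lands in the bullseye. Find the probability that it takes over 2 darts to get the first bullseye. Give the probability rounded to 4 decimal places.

0.7921

Y = number of darts to the first success; geometric, p = 0.11.
P(Y > 2) = P(first 2 all fail) = (1−p)^2 = 0.792100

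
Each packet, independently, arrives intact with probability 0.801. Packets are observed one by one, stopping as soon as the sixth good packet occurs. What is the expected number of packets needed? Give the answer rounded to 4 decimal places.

7.4906

Y = total packets until the sixth success; negative binomial with r=6, p=0.801.
E[Y] = r / p = 6 / 0.801 = 7.490637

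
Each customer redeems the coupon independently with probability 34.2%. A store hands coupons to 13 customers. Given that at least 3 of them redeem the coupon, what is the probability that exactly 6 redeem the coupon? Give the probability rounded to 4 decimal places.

X ~ Binomial(13, 0.342). Want P(X=6 | X≥3) = P(X=6) / P(X≥3).
P(X=6) = C(13,6)·0.342^6·0.658^7 = 0.146641
P(X≥3) = 1 − 0.004334 − 0.029287 − 0.091334 = 0.875044
Ratio = 0.146641 / 0.875044 = 0.167581

0.1676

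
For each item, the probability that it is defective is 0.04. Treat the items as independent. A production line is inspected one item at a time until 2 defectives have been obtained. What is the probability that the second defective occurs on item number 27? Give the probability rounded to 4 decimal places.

Y = trial on which the second success occurs; negative binomial, r=2, p=0.04.
P(Y=27) = C(26,1) · p^2 · (1−p)^25
= 26 · 0.0016 · 0.3604 = 0.014993

0.0150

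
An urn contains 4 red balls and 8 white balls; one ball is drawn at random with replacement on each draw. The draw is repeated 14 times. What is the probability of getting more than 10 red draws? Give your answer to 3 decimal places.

0.001

X ~ Binomial(14, 0.333333); P(X ≥ 11) = Σ C(14,k) p^k (1−p)^(14−k) over k:
  k=11: C(14,11)·0.333333^11·0.666667^3 = 0.00061
  k=12: C(14,12)·0.333333^12·0.666667^2 = 0.00008
  k=13: C(14,13)·0.333333^13·0.666667^1 = 0.00001
  k=14: C(14,14)·0.333333^14·0.666667^0 = 0.00000
Total = 0.00069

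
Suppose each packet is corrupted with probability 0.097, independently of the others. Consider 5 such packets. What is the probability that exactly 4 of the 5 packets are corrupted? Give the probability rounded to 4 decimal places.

X ~ Binomial(n=5, p=0.097).
P(X=4) = C(5,4) · p^4 · (1−p)^1
= 5 · 8.8529e-05 · 0.903 = 0.000400

0.0004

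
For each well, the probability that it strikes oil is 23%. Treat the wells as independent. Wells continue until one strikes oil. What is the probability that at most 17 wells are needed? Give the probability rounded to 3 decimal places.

0.988

Y = number of wells to the first success; geometric, p = 0.23.
P(Y ≤ 17) = 1 − (1−p)^17 = 1 − 0.01176 = 0.98824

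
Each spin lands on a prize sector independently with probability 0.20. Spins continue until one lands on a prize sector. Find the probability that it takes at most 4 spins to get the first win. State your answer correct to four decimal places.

Y = number of spins to the first success; geometric, p = 0.20.
P(Y ≤ 4) = 1 − (1−p)^4 = 1 − 0.409600 = 0.590400

0.5904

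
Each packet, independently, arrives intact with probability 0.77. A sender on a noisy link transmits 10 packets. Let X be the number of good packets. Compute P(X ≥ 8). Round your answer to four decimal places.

0.5863

X ~ Binomial(10, 0.77); P(X ≥ 8) = Σ C(10,k) p^k (1−p)^(10−k) over k:
  k=8: C(10,8)·0.77^8·0.23^2 = 0.294167
  k=9: C(10,9)·0.77^9·0.23^1 = 0.218849
  k=10: C(10,10)·0.77^10·0.23^0 = 0.073267
Total = 0.586283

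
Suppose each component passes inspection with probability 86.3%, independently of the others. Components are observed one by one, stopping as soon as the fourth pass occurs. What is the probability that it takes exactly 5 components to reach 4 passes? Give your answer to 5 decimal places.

Y = trial on which the fourth success occurs; negative binomial, r=4, p=0.863.
P(Y=5) = C(4,3) · p^4 · (1−p)^1
= 4 · 0.55468 · 0.137 = 0.3039651

0.30397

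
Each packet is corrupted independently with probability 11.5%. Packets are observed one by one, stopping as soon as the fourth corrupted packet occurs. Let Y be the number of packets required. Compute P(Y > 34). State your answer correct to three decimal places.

Needing more than 34 packets ⇔ fewer than 4 successes in the first 34. With X ~ Binomial(34, 0.115), P(Y > 34) = P(X ≤ 3).
  k=0: C(34,0)·0.115^0·0.885^34 = 0.01571
  k=1: C(34,1)·0.115^1·0.885^33 = 0.06939
  k=2: C(34,2)·0.115^2·0.885^32 = 0.14878
  k=3: C(34,3)·0.115^3·0.885^31 = 0.20622
P(X ≤ 3) = 0.44009

0.440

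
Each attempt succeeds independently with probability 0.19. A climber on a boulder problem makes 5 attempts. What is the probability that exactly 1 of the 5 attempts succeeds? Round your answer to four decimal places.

0.4089

X ~ Binomial(n=5, p=0.19).
P(X=1) = C(5,1) · p^1 · (1−p)^4
= 5 · 0.19 · 0.43047 = 0.408944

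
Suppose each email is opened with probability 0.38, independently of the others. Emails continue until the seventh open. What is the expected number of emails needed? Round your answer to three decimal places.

18.421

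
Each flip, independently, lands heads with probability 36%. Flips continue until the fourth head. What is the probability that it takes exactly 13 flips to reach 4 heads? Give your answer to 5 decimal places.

0.06657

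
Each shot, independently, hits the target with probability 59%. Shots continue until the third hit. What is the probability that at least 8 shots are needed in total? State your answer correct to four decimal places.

0.1063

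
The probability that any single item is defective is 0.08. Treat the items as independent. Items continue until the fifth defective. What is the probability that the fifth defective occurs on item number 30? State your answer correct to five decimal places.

Y = trial on which the fifth success occurs; negative binomial, r=5, p=0.08.
P(Y=30) = C(29,4) · p^5 · (1−p)^25
= 23751 · 3.2768e-06 · 0.12436 = 0.0096789

0.00968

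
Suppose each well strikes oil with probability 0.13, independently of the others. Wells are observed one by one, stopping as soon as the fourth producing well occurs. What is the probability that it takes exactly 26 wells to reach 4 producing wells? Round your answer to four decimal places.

0.0307

Y = trial on which the fourth success occurs; negative binomial, r=4, p=0.13.
P(Y=26) = C(25,3) · p^4 · (1−p)^22
= 2300 · 0.00028561 · 0.046711 = 0.030685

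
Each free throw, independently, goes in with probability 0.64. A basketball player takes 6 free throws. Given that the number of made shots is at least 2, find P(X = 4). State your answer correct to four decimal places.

X ~ Binomial(6, 0.64). Want P(X=4 | X≥2) = P(X=4) / P(X≥2).
P(X=4) = C(6,4)·0.64^4·0.36^2 = 0.326149
P(X≥2) = 1 − 0.002177 − 0.023219 = 0.974604
Ratio = 0.326149 / 0.974604 = 0.334648

0.3346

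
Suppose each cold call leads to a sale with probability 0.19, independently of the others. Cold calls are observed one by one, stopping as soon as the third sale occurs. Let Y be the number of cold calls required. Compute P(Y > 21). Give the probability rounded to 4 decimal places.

Needing more than 21 cold calls ⇔ fewer than 3 successes in the first 21. With X ~ Binomial(21, 0.19), P(Y > 21) = P(X ≤ 2).
  k=0: C(21,0)·0.19^0·0.81^21 = 0.011973
  k=1: C(21,1)·0.19^1·0.81^20 = 0.058976
  k=2: C(21,2)·0.19^2·0.81^19 = 0.138338
P(X ≤ 2) = 0.209286

0.2093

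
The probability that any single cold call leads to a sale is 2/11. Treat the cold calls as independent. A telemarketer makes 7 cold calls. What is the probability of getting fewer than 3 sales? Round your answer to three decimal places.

X ~ Binomial(7, 0.181818); P(X ≤ 2) = Σ C(7,k) p^k (1−p)^(7−k) over k:
  k=0: C(7,0)·0.181818^0·0.818182^7 = 0.24544
  k=1: C(7,1)·0.181818^1·0.818182^6 = 0.38180
  k=2: C(7,2)·0.181818^2·0.818182^5 = 0.25453
Total = 0.88177

0.882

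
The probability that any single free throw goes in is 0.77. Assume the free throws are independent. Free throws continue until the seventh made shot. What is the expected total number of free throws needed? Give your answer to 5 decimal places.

9.09091

Y = total free throws until the seventh success; negative binomial with r=7, p=0.77.
E[Y] = r / p = 7 / 0.77 = 9.0909091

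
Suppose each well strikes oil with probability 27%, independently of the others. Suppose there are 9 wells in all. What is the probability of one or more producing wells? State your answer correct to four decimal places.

P(at least one) = 1 − P(none) = 1 − (1 − 0.27)^9
= 1 − 0.058872 = 0.941128

0.9411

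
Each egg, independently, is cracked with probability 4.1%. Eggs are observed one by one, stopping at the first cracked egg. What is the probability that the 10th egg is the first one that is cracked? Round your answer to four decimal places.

0.0281

Geometric (trials to first success), p = 0.041.
P(Y = 10) = (1−p)^9 · p = 0.68607 · 0.041 = 0.028129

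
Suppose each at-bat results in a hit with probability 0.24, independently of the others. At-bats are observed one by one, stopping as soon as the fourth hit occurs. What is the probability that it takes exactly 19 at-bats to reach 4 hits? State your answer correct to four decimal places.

Y = trial on which the fourth success occurs; negative binomial, r=4, p=0.24.
P(Y=19) = C(18,3) · p^4 · (1−p)^15
= 816 · 0.0033178 · 0.016301 = 0.044131

0.0441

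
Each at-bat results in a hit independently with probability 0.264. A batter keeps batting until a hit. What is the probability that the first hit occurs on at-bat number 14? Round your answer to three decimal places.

0.005

Geometric (trials to first success), p = 0.264.
P(Y = 14) = (1−p)^13 · p = 0.018596 · 0.264 = 0.00491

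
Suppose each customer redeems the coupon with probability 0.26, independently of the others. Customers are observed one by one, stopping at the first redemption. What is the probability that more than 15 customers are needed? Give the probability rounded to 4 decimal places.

0.0109

Y = number of customers to the first success; geometric, p = 0.26.
P(Y > 15) = P(first 15 all fail) = (1−p)^15 = 0.010926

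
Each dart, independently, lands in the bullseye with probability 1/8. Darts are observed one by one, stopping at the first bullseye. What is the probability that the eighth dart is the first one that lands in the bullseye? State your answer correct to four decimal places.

0.0491

Geometric (trials to first success), p = 0.125.
P(Y = 8) = (1−p)^7 · p = 0.3927 · 0.125 = 0.049087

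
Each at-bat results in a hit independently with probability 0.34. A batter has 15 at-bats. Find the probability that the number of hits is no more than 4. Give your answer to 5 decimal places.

0.38286

X ~ Binomial(15, 0.34); P(X ≤ 4) = Σ C(15,k) p^k (1−p)^(15−k) over k:
  k=0: C(15,0)·0.34^0·0.66^15 = 0.0019641
  k=1: C(15,1)·0.34^1·0.66^14 = 0.0151770
  k=2: C(15,2)·0.34^2·0.66^13 = 0.0547291
  k=3: C(15,3)·0.34^3·0.66^12 = 0.1221730
  k=4: C(15,4)·0.34^4·0.66^11 = 0.1888129
Total = 0.3828561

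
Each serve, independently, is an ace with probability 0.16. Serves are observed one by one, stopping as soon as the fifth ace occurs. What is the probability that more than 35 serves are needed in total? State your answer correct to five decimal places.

0.32088

Needing more than 35 serves ⇔ fewer than 5 successes in the first 35. With X ~ Binomial(35, 0.16), P(Y > 35) = P(X ≤ 4).
  k=0: C(35,0)·0.16^0·0.84^35 = 0.0022376
  k=1: C(35,1)·0.16^1·0.84^34 = 0.0149171
  k=2: C(35,2)·0.16^2·0.84^33 = 0.0483029
  k=3: C(35,3)·0.16^3·0.84^32 = 0.1012061
  k=4: C(35,4)·0.16^4·0.84^31 = 0.1542188
P(X ≤ 4) = 0.3208825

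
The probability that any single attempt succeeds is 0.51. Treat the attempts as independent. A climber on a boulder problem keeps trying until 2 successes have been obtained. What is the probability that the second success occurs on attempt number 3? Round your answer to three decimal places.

Y = trial on which the second success occurs; negative binomial, r=2, p=0.51.
P(Y=3) = C(2,1) · p^2 · (1−p)^1
= 2 · 0.2601 · 0.49 = 0.25490

0.255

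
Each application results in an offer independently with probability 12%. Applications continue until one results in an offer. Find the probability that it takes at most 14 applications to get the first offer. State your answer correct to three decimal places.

Y = number of applications to the first success; geometric, p = 0.12.
P(Y ≤ 14) = 1 − (1−p)^14 = 1 − 0.16702 = 0.83298

0.833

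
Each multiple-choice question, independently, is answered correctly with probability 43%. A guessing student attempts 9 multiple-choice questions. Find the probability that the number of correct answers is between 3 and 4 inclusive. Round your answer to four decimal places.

X ~ Binomial(9, 0.43); P(3 ≤ X ≤ 4) = Σ C(9,k) p^k (1−p)^(9−k) over k:
  k=3: C(9,3)·0.43^3·0.57^6 = 0.229052
  k=4: C(9,4)·0.43^4·0.57^5 = 0.259190
Total = 0.488242

0.4882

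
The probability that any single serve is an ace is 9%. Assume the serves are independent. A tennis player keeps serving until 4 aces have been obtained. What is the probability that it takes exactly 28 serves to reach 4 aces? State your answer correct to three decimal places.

0.020

Y = trial on which the fourth success occurs; negative binomial, r=4, p=0.09.
P(Y=28) = C(27,3) · p^4 · (1−p)^24
= 2925 · 6.561e-05 · 0.10399 = 0.01996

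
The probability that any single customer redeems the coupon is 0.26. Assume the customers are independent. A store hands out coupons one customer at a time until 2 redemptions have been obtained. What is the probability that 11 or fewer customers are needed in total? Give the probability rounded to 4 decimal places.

Finishing within 11 customers ⇔ at least 2 successes in the first 11. With X ~ Binomial(11, 0.26), P(Y ≤ 11) = 1 − P(X ≤ 1).
  k=0: C(11,0)·0.26^0·0.74^11 = 0.036438
  k=1: C(11,1)·0.26^1·0.74^10 = 0.140826
1 − 0.177264 = 0.822736

0.8227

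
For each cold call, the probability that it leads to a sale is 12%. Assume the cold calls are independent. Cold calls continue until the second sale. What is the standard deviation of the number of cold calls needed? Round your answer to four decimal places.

Y = total cold calls until the second success; negative binomial with r=2, p=0.12.
SD(Y) = √[r(1−p)/p²] = √(122.222222) = 11.055416

11.0554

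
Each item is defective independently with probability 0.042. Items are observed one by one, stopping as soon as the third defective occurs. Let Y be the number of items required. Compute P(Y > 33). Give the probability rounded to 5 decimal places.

0.84012

Needing more than 33 items ⇔ fewer than 3 successes in the first 33. With X ~ Binomial(33, 0.042), P(Y > 33) = P(X ≤ 2).
  k=0: C(33,0)·0.042^0·0.958^33 = 0.2426955
  k=1: C(33,1)·0.042^1·0.958^32 = 0.3511232
  k=2: C(33,2)·0.042^2·0.958^31 = 0.2462994
P(X ≤ 2) = 0.8401181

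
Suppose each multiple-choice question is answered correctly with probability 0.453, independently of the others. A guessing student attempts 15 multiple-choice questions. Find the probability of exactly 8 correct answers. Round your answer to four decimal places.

0.1672

X ~ Binomial(n=15, p=0.453).
P(X=8) = C(15,8) · p^8 · (1−p)^7
= 6435 · 0.0017733 · 0.014652 = 0.167204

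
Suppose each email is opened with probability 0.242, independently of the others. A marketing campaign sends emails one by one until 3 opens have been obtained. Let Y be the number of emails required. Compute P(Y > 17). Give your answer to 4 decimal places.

0.1827

Needing more than 17 emails ⇔ fewer than 3 successes in the first 17. With X ~ Binomial(17, 0.242), P(Y > 17) = P(X ≤ 2).
  k=0: C(17,0)·0.242^0·0.758^17 = 0.009003
  k=1: C(17,1)·0.242^1·0.758^16 = 0.048862
  k=2: C(17,2)·0.242^2·0.758^15 = 0.124798
P(X ≤ 2) = 0.182663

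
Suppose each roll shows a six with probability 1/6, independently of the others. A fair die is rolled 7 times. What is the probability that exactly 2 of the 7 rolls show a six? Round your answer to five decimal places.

X ~ Binomial(n=7, p=0.166667).
P(X=2) = C(7,2) · p^2 · (1−p)^5
= 21 · 0.027778 · 0.40188 = 0.2344286

0.23443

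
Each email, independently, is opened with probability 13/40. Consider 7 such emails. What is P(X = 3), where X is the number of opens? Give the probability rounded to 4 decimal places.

0.2494

X ~ Binomial(n=7, p=0.325).
P(X=3) = C(7,3) · p^3 · (1−p)^4
= 35 · 0.034328 · 0.20759 = 0.249421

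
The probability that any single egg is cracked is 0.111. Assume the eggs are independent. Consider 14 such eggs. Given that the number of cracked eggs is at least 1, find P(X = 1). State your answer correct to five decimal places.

X ~ Binomial(14, 0.111). Want P(X=1 | X≥1) = P(X=1) / P(X≥1).
P(X=1) = C(14,1)·0.111^1·0.889^13 = 0.3366463
P(X≥1) = 1 − 0.1925860 = 0.8074140
Ratio = 0.3366463 / 0.8074140 = 0.4169439

0.41694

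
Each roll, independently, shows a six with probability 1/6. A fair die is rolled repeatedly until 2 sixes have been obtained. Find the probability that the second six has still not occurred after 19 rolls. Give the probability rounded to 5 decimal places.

0.15024

Needing more than 19 rolls ⇔ fewer than 2 successes in the first 19. With X ~ Binomial(19, 0.166667), P(Y > 19) = P(X ≤ 1).
  k=0: C(19,0)·0.166667^0·0.833333^19 = 0.0313009
  k=1: C(19,1)·0.166667^1·0.833333^18 = 0.1189433
P(X ≤ 1) = 0.1502441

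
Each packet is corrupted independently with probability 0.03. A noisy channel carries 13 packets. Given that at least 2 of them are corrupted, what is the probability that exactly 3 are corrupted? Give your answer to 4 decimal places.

X ~ Binomial(13, 0.03). Want P(X=3 | X≥2) = P(X=3) / P(X≥2).
P(X=3) = C(13,3)·0.03^3·0.97^10 = 0.005694
P(X≥2) = 1 − 0.673027 − 0.270599 = 0.056374
Ratio = 0.005694 / 0.056374 = 0.101010

0.1010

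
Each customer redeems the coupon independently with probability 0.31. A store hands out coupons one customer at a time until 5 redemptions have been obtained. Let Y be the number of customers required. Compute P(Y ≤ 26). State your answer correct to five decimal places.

0.94038

Finishing within 26 customers ⇔ at least 5 successes in the first 26. With X ~ Binomial(26, 0.31), P(Y ≤ 26) = 1 − P(X ≤ 4).
  k=0: C(26,0)·0.31^0·0.69^26 = 0.0000646
  k=1: C(26,1)·0.31^1·0.69^25 = 0.0007543
  k=2: C(26,2)·0.31^2·0.69^24 = 0.0042363
  k=3: C(26,3)·0.31^3·0.69^23 = 0.0152261
  k=4: C(26,4)·0.31^4·0.69^22 = 0.0393340
1 − 0.0596152 = 0.9403848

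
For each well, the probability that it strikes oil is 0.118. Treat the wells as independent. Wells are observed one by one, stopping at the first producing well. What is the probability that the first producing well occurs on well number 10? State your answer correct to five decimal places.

Geometric (trials to first success), p = 0.118.
P(Y = 10) = (1−p)^9 · p = 0.32301 · 0.118 = 0.0381153

0.03812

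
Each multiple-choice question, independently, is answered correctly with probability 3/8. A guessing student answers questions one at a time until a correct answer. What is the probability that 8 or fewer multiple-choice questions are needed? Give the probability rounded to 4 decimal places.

0.9767

Y = number of multiple-choice questions to the first success; geometric, p = 0.375.
P(Y ≤ 8) = 1 − (1−p)^8 = 1 − 0.023283 = 0.976717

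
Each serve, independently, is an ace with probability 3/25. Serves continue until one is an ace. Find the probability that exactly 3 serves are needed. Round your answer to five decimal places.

0.09293

Geometric (trials to first success), p = 0.12.
P(Y = 3) = (1−p)^2 · p = 0.7744 · 0.12 = 0.0929280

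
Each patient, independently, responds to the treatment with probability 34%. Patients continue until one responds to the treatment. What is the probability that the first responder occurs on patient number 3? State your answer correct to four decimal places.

0.1481

Geometric (trials to first success), p = 0.34.
P(Y = 3) = (1−p)^2 · p = 0.4356 · 0.34 = 0.148104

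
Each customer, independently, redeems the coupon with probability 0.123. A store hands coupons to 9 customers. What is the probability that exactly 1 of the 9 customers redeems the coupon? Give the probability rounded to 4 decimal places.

0.3874

X ~ Binomial(n=9, p=0.123).
P(X=1) = C(9,1) · p^1 · (1−p)^8
= 9 · 0.123 · 0.34994 = 0.387386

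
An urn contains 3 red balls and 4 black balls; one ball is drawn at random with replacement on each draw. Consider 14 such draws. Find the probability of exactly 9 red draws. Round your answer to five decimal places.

X ~ Binomial(n=14, p=0.428571).
P(X=9) = C(14,9) · p^9 · (1−p)^5
= 2002 · 0.00048776 · 0.060927 = 0.0594953

0.05950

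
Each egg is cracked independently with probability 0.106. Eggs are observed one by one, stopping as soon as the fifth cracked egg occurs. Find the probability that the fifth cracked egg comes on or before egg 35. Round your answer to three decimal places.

0.311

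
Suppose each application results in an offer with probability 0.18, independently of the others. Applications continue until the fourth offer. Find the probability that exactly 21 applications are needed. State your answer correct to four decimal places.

Y = trial on which the fourth success occurs; negative binomial, r=4, p=0.18.
P(Y=21) = C(20,3) · p^4 · (1−p)^17
= 1140 · 0.0010498 · 0.034264 = 0.041004

0.0410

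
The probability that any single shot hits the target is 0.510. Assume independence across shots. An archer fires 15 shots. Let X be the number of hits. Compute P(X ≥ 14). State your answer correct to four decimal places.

X ~ Binomial(15, 0.51); P(X ≥ 14) = Σ C(15,k) p^k (1−p)^(15−k) over k:
  k=14: C(15,14)·0.51^14·0.49^1 = 0.000592
  k=15: C(15,15)·0.51^15·0.49^0 = 0.000041
Total = 0.000633

0.0006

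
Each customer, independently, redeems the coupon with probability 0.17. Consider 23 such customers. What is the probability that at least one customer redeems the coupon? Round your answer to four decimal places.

0.9862

P(at least one) = 1 − P(none) = 1 − (1 − 0.17)^23
= 1 − 0.013766 = 0.986234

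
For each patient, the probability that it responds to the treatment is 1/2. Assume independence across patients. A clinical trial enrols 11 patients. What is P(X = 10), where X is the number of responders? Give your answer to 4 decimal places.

X ~ Binomial(n=11, p=0.50).
P(X=10) = C(11,10) · p^10 · (1−p)^1
= 11 · 0.00097656 · 0.5 = 0.005371

0.0054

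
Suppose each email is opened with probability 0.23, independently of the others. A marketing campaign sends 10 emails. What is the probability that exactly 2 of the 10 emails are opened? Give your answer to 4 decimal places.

X ~ Binomial(n=10, p=0.23).
P(X=2) = C(10,2) · p^2 · (1−p)^8
= 45 · 0.0529 · 0.12357 = 0.294167

0.2942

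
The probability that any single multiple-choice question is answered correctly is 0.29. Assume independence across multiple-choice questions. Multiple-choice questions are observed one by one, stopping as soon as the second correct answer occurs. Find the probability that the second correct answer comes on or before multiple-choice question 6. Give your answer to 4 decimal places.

0.5580

Finishing within 6 multiple-choice questions ⇔ at least 2 successes in the first 6. With X ~ Binomial(6, 0.29), P(Y ≤ 6) = 1 − P(X ≤ 1).
  k=0: C(6,0)·0.29^0·0.71^6 = 0.128100
  k=1: C(6,1)·0.29^1·0.71^5 = 0.313936
1 − 0.442036 = 0.557964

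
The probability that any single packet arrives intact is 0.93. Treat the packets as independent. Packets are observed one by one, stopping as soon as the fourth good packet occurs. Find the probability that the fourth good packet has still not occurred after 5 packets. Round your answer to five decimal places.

Needing more than 5 packets ⇔ fewer than 4 successes in the first 5. With X ~ Binomial(5, 0.93), P(Y > 5) = P(X ≤ 3).
  k=0: C(5,0)·0.93^0·0.07^5 = 0.0000017
  k=1: C(5,1)·0.93^1·0.07^4 = 0.0001116
  k=2: C(5,2)·0.93^2·0.07^3 = 0.0029666
  k=3: C(5,3)·0.93^3·0.07^2 = 0.0394135
P(X ≤ 3) = 0.0424934

0.04249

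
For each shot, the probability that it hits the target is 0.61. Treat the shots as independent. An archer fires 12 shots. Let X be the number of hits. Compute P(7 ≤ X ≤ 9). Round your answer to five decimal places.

X ~ Binomial(12, 0.61); P(7 ≤ X ≤ 9) = Σ C(12,k) p^k (1−p)^(12−k) over k:
  k=7: C(12,7)·0.61^7·0.39^5 = 0.2245728
  k=8: C(12,8)·0.61^8·0.39^4 = 0.2195343
  k=9: C(12,9)·0.61^9·0.39^3 = 0.1526107
Total = 0.5967177

0.59672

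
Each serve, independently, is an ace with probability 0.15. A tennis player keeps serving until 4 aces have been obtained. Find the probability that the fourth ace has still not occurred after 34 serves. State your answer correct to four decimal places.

Needing more than 34 serves ⇔ fewer than 4 successes in the first 34. With X ~ Binomial(34, 0.15), P(Y > 34) = P(X ≤ 3).
  k=0: C(34,0)·0.15^0·0.85^34 = 0.003983
  k=1: C(34,1)·0.15^1·0.85^33 = 0.023900
  k=2: C(34,2)·0.15^2·0.85^32 = 0.069591
  k=3: C(34,3)·0.15^3·0.85^31 = 0.130994
P(X ≤ 3) = 0.228468

0.2285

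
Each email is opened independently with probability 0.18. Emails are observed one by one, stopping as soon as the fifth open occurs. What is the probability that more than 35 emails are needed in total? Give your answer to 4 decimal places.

0.2196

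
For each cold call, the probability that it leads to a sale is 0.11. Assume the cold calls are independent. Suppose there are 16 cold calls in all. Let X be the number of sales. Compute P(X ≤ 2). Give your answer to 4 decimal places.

X ~ Binomial(16, 0.11); P(X ≤ 2) = Σ C(16,k) p^k (1−p)^(16−k) over k:
  k=0: C(16,0)·0.11^0·0.89^16 = 0.154967
  k=1: C(16,1)·0.11^1·0.89^15 = 0.306452
  k=2: C(16,2)·0.11^2·0.89^14 = 0.284071
Total = 0.745490

0.7455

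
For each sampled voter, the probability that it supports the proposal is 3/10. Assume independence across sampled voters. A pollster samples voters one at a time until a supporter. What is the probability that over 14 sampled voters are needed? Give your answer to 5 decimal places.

Y = number of sampled voters to the first success; geometric, p = 0.30.
P(Y > 14) = P(first 14 all fail) = (1−p)^14 = 0.0067822

0.00678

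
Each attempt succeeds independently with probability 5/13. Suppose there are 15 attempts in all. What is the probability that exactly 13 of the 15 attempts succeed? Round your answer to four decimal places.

0.0002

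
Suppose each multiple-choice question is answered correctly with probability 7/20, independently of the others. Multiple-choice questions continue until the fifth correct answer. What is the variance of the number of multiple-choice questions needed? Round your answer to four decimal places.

26.5306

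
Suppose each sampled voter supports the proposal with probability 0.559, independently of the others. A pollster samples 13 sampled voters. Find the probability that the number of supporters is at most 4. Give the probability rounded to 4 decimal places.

0.0614

X ~ Binomial(13, 0.559); P(X ≤ 4) = Σ C(13,k) p^k (1−p)^(13−k) over k:
  k=0: C(13,0)·0.559^0·0.441^13 = 0.000024
  k=1: C(13,1)·0.559^1·0.441^12 = 0.000393
  k=2: C(13,2)·0.559^2·0.441^11 = 0.002990
  k=3: C(13,3)·0.559^3·0.441^10 = 0.013899
  k=4: C(13,4)·0.559^4·0.441^9 = 0.044045
Total = 0.061352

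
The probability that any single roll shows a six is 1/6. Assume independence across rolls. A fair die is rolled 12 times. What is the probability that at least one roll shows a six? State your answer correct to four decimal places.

P(at least one) = 1 − P(none) = 1 − (1 − 0.166667)^12
= 1 − 0.112157 = 0.887843

0.8878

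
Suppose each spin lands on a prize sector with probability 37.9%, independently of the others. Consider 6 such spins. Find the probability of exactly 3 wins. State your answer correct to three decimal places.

X ~ Binomial(n=6, p=0.379).
P(X=3) = C(6,3) · p^3 · (1−p)^3
= 20 · 0.05444 · 0.23948 = 0.26075

0.261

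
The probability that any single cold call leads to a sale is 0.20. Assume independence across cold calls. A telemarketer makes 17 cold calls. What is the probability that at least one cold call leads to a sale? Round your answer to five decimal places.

0.97748

P(at least one) = 1 − P(none) = 1 − (1 − 0.20)^17
= 1 − 0.0225180 = 0.9774820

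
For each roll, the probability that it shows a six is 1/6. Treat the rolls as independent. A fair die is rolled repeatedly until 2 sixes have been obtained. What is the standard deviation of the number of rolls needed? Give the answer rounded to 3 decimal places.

7.746

Y = total rolls until the second success; negative binomial with r=2, p=0.166667.
SD(Y) = √[r(1−p)/p²] = √(60.00000) = 7.74597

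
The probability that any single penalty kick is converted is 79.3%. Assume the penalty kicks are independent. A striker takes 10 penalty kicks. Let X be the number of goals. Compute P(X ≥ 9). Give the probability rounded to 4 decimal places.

X ~ Binomial(10, 0.793); P(X ≥ 9) = Σ C(10,k) p^k (1−p)^(10−k) over k:
  k=9: C(10,9)·0.793^9·0.207^1 = 0.256702
  k=10: C(10,10)·0.793^10·0.207^0 = 0.098340
Total = 0.355042

0.3550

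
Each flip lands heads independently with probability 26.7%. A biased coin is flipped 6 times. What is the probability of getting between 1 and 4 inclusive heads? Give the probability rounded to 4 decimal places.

X ~ Binomial(6, 0.267); P(1 ≤ X ≤ 4) = Σ C(6,k) p^k (1−p)^(6−k) over k:
  k=1: C(6,1)·0.267^1·0.733^5 = 0.338986
  k=2: C(6,2)·0.267^2·0.733^4 = 0.308695
  k=3: C(6,3)·0.267^3·0.733^3 = 0.149926
  k=4: C(6,4)·0.267^4·0.733^2 = 0.040959
Total = 0.838566

0.8386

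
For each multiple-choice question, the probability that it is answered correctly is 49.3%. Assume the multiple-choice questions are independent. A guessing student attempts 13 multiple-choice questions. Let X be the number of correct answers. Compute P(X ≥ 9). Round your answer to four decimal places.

X ~ Binomial(13, 0.493); P(X ≥ 9) = Σ C(13,k) p^k (1−p)^(13−k) over k:
  k=9: C(13,9)·0.493^9·0.507^4 = 0.081276
  k=10: C(13,10)·0.493^10·0.507^3 = 0.031613
  k=11: C(13,11)·0.493^11·0.507^2 = 0.008384
  k=12: C(13,12)·0.493^12·0.507^1 = 0.001359
  k=13: C(13,13)·0.493^13·0.507^0 = 0.000102
Total = 0.122732

0.1227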